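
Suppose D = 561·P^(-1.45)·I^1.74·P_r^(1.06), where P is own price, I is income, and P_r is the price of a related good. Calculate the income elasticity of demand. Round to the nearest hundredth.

For a Cobb–Douglas (constant-elasticity) form D = A·I^α·…, the elasticity with respect to I equals the exponent α at every point.
Here the exponent on I is 1.74, so the income elasticity of demand is 1.74.

1.74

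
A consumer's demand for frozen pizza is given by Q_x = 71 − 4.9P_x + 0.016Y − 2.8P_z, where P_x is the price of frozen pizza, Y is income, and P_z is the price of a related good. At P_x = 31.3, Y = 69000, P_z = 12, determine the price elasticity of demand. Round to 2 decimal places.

-0.16

Evaluating quantity at (P_x, Y, P_z) gives Q_x = 71 − 4.9(31.3) + 0.016(69000) − 2.8(12) = 71 − 153.37 + 1104 − 33.6 = 988.03.
∂Q_x/∂P_x = −4.9, so E_p = (−4.9)·(31.3/988.03) ≈ -0.16.
|E_p| < 1: demand is inelastic.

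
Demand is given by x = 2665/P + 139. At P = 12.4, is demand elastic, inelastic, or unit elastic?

inelastic

At P = 12.4, x = 353.9194.
dx/dP = −2665/P² = −17.3322.
Point elasticity E = (dx/dP)·(P/x) = -17.3322 × 12.4/353.9194 ≈ -0.607.
|E| ≈ 0.607 < 1, so demand is inelastic.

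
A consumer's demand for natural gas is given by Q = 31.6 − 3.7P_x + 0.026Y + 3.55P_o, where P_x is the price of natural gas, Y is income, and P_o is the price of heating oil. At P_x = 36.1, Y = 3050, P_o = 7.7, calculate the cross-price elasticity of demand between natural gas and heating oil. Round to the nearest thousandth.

Substituting, Q = 31.6 − 3.7(36.1) + 0.026(3050) + 3.55(7.7) = 31.6 − 133.57 + 79.3 + 27.335 = 4.665.
∂Q/∂P_o = +3.55, so E_xy = 3.55·(7.7/4.665) ≈ 5.860.
E_xy > 0: the goods are substitutes.

5.860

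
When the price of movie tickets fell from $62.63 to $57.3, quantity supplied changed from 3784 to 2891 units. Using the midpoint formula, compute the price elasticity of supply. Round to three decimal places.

3.010

%ΔQ = (2891 − 3784)/[(3784 + 2891)/2] = -893/3337.5 ≈ -0.2676.
%Δp = (57.3 − 62.63)/[(62.63 + 57.3)/2] = -5.33/59.965 ≈ -0.0889.
Arc elasticity E = %ΔQ/%Δp ≈ -0.2676/-0.0889 ≈ 3.010.
|E| > 1: supply is elastic over this range.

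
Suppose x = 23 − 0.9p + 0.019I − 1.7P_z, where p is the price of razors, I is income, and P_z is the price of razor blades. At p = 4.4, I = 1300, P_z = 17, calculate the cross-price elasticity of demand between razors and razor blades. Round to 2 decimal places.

First evaluate x: 23 − 0.9(4.4) + 0.019(1300) − 1.7(17) = 23 − 3.96 + 24.7 − 28.9 = 14.84.
∂x/∂P_z = −1.7, so E_xy = -1.7·(17/14.84) ≈ -1.95.
E_xy < 0: the goods are complements.

-1.95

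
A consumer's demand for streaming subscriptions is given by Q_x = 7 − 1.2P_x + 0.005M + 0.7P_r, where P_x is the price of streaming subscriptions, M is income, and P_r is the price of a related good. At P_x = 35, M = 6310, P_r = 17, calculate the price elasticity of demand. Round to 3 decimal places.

-4.970

At the given point, Q_x = 7 − 1.2(35) + 0.005(6310) + 0.7(17) = 7 − 42 + 31.55 + 11.9 = 8.45.
∂Q_x/∂P_x = −1.2, so E_p = (−1.2)·(35/8.45) ≈ -4.970.
|E_p| > 1: demand is elastic.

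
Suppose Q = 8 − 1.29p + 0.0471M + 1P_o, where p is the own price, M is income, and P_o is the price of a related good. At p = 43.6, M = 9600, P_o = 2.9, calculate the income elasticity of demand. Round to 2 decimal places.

Q = 8 − 1.29(43.6) + 0.0471(9600) + 1(2.9) = 8 − 56.244 + 452.16 + 2.9 = 406.816.
∂Q/∂M = +0.0471, so E_I = 0.0471·(9600/406.816) ≈ 1.11.
E_I > 1: normal good (luxury).

1.11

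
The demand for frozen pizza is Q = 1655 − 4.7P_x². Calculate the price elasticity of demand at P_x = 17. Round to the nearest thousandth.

At P_x = 17, Q = 296.7.
dQ/dP_x = −2·4.7·P_x = −159.8.
Point elasticity E = (dQ/dP_x)·(P_x/Q) = -159.8 × 17/296.7 ≈ -9.156.
|E| > 1, so demand is elastic at this price.

-9.156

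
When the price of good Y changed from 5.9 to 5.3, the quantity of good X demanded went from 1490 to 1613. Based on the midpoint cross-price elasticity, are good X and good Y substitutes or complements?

complements

%ΔQ_x = (1613 − 1490)/[(1490+1613)/2] = 123/1551.5 ≈ 0.0793.
%ΔP_y = (5.3 − 5.9)/[(5.9+5.3)/2] ≈ -0.1071.
E_xy = 0.0793/-0.1071 ≈ -0.740.
E_xy < 0, so the goods are complements.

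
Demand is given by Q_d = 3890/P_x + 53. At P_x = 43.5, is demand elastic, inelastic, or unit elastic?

At P_x = 43.5, Q_d = 142.4253.
dQ_d/dP_x = −3890/P_x² = −2.0558.
Point elasticity E = (dQ_d/dP_x)·(P_x/Q_d) = -2.0558 × 43.5/142.4253 ≈ -0.628.
|E| ≈ 0.628 < 1, so demand is inelastic.

inelastic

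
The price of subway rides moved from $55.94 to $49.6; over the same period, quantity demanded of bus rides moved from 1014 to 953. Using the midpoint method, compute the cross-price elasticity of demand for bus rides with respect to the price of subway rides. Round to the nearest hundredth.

0.52

%ΔQ_x = (953 − 1014)/[(1014+953)/2] = -61/983.5 ≈ -0.0620.
%ΔP_y = (49.6 − 55.94)/[(55.94+49.6)/2] ≈ -0.1201.
E_xy = -0.0620/-0.1201 ≈ 0.52.
E_xy > 0, so bus rides and subway rides are substitutes.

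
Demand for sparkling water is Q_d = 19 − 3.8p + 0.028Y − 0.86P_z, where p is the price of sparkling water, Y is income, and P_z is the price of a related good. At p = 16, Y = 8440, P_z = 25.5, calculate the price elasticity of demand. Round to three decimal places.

-0.352

First evaluate Q_d: 19 − 3.8(16) + 0.028(8440) − 0.86(25.5) = 19 − 60.8 + 236.32 − 21.93 = 172.59.
∂Q_d/∂p = −3.8, so E_p = (−3.8)·(16/172.59) ≈ -0.352.
|E_p| < 1: demand is inelastic.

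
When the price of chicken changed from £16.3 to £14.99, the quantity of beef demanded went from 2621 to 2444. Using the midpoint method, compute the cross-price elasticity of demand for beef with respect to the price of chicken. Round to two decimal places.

0.83

%ΔQ_x = (2444 − 2621)/[(2621+2444)/2] = -177/2532.5 ≈ -0.0699.
%ΔP_y = (14.99 − 16.3)/[(16.3+14.99)/2] ≈ -0.0837.
E_xy = -0.0699/-0.0837 ≈ 0.83.
E_xy > 0, so beef and chicken are substitutes.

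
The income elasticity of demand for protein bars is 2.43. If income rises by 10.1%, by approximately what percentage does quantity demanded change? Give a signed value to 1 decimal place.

24.5

%ΔQ ≈ E × %ΔI = (2.43) × (10.1%) ≈ 24.5%.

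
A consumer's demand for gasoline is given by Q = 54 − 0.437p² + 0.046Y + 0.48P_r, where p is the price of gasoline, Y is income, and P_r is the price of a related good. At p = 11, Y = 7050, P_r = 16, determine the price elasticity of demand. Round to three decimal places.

Q = 54 − 0.437(11)² + 0.046(7050) + 0.48(16) = 54 − 52.877 + 324.3 + 7.68 = 333.103.
∂Q/∂p = −2·0.437·p = -9.614, so E_p = -9.614·(11/333.103) ≈ -0.317.
|E_p| < 1: demand is inelastic.

-0.317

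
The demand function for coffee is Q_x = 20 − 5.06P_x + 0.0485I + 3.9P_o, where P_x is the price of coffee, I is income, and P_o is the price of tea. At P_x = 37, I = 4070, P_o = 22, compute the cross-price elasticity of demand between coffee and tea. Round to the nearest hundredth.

Substituting, Q_x = 20 − 5.06(37) + 0.0485(4070) + 3.9(22) = 20 − 187.22 + 197.395 + 85.8 = 115.975.
∂Q_x/∂P_o = +3.9, so E_xy = 3.9·(22/115.975) ≈ 0.74.
E_xy > 0: the goods are substitutes.

0.74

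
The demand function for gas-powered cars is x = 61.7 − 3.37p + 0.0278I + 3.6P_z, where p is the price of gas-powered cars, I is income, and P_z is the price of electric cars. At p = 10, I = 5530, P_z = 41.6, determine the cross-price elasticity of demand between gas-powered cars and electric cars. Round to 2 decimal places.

x = 61.7 − 3.37(10) + 0.0278(5530) + 3.6(41.6) = 61.7 − 33.7 + 153.734 + 149.76 = 331.494.
∂x/∂P_z = +3.6, so E_xy = 3.6·(41.6/331.494) ≈ 0.45.
E_xy > 0: the goods are substitutes.

0.45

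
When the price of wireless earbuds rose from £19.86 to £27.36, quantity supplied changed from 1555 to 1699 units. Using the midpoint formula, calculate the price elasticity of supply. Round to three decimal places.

%ΔQ = (1699 − 1555)/[(1555 + 1699)/2] = 144/1627 ≈ 0.0885.
%ΔP = (27.36 − 19.86)/[(19.86 + 27.36)/2] = 7.5/23.61 ≈ 0.3177.
Arc elasticity E = %ΔQ/%ΔP ≈ 0.0885/0.3177 ≈ 0.279.
|E| < 1: supply is inelastic over this range.

0.279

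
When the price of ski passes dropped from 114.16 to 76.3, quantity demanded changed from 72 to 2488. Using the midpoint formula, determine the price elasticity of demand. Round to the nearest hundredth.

-4.75

%Δq = (2488 − 72)/[(72 + 2488)/2] = 2416/1280 ≈ 1.8875.
%ΔP = (76.3 − 114.16)/[(114.16 + 76.3)/2] = -37.86/95.23 ≈ -0.3976.
Arc elasticity E = %Δq/%ΔP ≈ 1.8875/-0.3976 ≈ -4.75.
|E| > 1: demand is elastic over this range.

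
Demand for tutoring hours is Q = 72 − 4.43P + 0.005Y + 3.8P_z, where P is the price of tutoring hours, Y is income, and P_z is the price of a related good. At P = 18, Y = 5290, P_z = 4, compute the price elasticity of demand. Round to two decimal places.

Substituting, Q = 72 − 4.43(18) + 0.005(5290) + 3.8(4) = 72 − 79.74 + 26.45 + 15.2 = 33.91.
∂Q/∂P = −4.43, so E_p = (−4.43)·(18/33.91) ≈ -2.35.
|E_p| > 1: demand is elastic.

-2.35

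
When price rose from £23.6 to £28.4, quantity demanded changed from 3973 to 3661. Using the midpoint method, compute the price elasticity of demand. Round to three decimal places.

-0.443

%Δq = (3661 − 3973)/[(3973 + 3661)/2] = -312/3817 ≈ -0.0817.
%Δp = (28.4 − 23.6)/[(23.6 + 28.4)/2] = 4.8/26 ≈ 0.1846.
Arc elasticity E = %Δq/%Δp ≈ -0.0817/0.1846 ≈ -0.443.
|E| < 1: demand is inelastic over this range.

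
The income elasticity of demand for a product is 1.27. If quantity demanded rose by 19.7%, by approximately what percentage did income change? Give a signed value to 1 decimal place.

%ΔQ ≈ E × %ΔI ⇒ %ΔI = %ΔQ / E = (19.7%)/(1.27) ≈ 15.5%.

15.5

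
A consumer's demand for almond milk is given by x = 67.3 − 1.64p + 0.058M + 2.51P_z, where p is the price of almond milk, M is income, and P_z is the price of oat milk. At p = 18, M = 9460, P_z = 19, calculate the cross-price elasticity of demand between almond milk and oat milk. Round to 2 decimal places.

0.08

x = 67.3 − 1.64(18) + 0.058(9460) + 2.51(19) = 67.3 − 29.52 + 548.68 + 47.69 = 634.15.
∂x/∂P_z = +2.51, so E_xy = 2.51·(19/634.15) ≈ 0.08.
E_xy > 0: the goods are substitutes.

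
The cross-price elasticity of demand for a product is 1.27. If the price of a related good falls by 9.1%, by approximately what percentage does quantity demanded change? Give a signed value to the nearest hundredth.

-11.56

%ΔQ ≈ E × %ΔP_y = (1.27) × (-9.1%) ≈ -11.56%.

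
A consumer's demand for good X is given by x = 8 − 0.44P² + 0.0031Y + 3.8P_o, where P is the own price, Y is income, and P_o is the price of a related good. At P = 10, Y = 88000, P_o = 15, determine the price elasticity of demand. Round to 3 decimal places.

-0.300

At the given point, x = 8 − 0.44(10)² + 0.0031(88000) + 3.8(15) = 8 − 44 + 272.8 + 57 = 293.8.
∂x/∂P = −2·0.44·P = -8.8, so E_p = -8.8·(10/293.8) ≈ -0.300.
|E_p| < 1: demand is inelastic.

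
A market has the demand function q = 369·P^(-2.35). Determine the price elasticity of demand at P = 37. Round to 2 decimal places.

For a Cobb–Douglas (constant-elasticity) form q = A·P^α·…, the elasticity with respect to P equals the exponent α at every point.
Here the exponent on P is -2.35, so the price elasticity of demand is -2.35.

-2.35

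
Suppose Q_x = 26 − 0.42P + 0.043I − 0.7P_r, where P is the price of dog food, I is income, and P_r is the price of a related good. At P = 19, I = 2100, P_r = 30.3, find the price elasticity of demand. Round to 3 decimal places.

-0.092

Q_x = 26 − 0.42(19) + 0.043(2100) − 0.7(30.3) = 26 − 7.98 + 90.3 − 21.21 = 87.11.
∂Q_x/∂P = −0.42, so E_p = (−0.42)·(19/87.11) ≈ -0.092.
|E_p| < 1: demand is inelastic.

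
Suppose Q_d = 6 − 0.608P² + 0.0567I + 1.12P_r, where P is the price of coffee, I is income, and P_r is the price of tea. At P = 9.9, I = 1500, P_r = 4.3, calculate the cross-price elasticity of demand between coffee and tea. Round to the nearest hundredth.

Substituting, Q_d = 6 − 0.608(9.9)² + 0.0567(1500) + 1.12(4.3) = 6 − 59.5901 + 85.05 + 4.816 = 36.2759.
∂Q_d/∂P_r = +1.12, so E_xy = 1.12·(4.3/36.2759) ≈ 0.13.
E_xy > 0: the goods are substitutes.

0.13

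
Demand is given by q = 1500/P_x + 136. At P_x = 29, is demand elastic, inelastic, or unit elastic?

inelastic

At P_x = 29, q = 187.7241.
dq/dP_x = −1500/P_x² = −1.7836.
Point elasticity E = (dq/dP_x)·(P_x/q) = -1.7836 × 29/187.7241 ≈ -0.276.
|E| ≈ 0.276 < 1, so demand is inelastic.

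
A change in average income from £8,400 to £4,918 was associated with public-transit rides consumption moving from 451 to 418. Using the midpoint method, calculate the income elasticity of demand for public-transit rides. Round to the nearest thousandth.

%ΔQ = (418 − 451)/[(451+418)/2] = -33/434.5 ≈ -0.0759.
%ΔY = (4,918 − 8,400)/[(8,400+4,918)/2] = -3482/6659 ≈ -0.5229.
E_I = %ΔQ/%ΔY ≈ 0.145.
E_I ∈ (0,1): normal good (necessity).

0.145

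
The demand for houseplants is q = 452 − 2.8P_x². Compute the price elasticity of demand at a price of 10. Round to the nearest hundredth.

-3.26

At P_x = 10, q = 172.
dq/dP_x = −2·2.8·P_x = −56.
Point elasticity E = (dq/dP_x)·(P_x/q) = -56 × 10/172 ≈ -3.26.
|E| > 1, so demand is elastic at this price.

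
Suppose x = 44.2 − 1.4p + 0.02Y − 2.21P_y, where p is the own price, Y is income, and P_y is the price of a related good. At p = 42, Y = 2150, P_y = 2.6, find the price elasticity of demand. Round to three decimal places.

-2.596

x = 44.2 − 1.4(42) + 0.02(2150) − 2.21(2.6) = 44.2 − 58.8 + 43 − 5.746 = 22.654.
∂x/∂p = −1.4, so E_p = (−1.4)·(42/22.654) ≈ -2.596.
|E_p| > 1: demand is elastic.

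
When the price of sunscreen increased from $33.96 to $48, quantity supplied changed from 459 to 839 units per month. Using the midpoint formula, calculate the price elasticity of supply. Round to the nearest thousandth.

1.709

%ΔQ = (839 − 459)/[(459 + 839)/2] = 380/649 ≈ 0.5855.
%Δp = (48 − 33.96)/[(33.96 + 48)/2] = 14.04/40.98 ≈ 0.3426.
Arc elasticity E = %ΔQ/%Δp ≈ 0.5855/0.3426 ≈ 1.709.
|E| > 1: supply is elastic over this range.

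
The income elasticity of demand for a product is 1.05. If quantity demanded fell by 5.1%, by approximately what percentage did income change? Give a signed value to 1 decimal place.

%ΔQ ≈ E × %ΔI ⇒ %ΔI = %ΔQ / E = (-5.1%)/(1.05) ≈ -4.9%.

-4.9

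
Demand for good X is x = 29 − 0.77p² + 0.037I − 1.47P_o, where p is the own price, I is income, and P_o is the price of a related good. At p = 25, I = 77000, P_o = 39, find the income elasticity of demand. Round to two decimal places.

1.22

Evaluating quantity at (p, I, P_o) gives x = 29 − 0.77(25)² + 0.037(77000) − 1.47(39) = 29 − 481.25 + 2849 − 57.33 = 2339.42.
∂x/∂I = +0.037, so E_I = 0.037·(77000/2339.42) ≈ 1.22.
E_I > 1: normal good (luxury).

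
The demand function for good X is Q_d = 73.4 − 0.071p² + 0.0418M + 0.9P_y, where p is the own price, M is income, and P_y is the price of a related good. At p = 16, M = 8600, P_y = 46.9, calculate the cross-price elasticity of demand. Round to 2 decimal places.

Evaluating quantity at (p, M, P_y) gives Q_d = 73.4 − 0.071(16)² + 0.0418(8600) + 0.9(46.9) = 73.4 − 18.176 + 359.48 + 42.21 = 456.914.
∂Q_d/∂P_y = +0.9, so E_xy = 0.9·(46.9/456.914) ≈ 0.09.
E_xy > 0: the goods are substitutes.

0.09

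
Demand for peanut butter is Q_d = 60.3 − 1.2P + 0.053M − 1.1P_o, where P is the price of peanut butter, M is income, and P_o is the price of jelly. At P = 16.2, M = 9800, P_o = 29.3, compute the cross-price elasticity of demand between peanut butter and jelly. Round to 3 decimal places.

-0.061

Evaluating quantity at (P, M, P_o) gives Q_d = 60.3 − 1.2(16.2) + 0.053(9800) − 1.1(29.3) = 60.3 − 19.44 + 519.4 − 32.23 = 528.03.
∂Q_d/∂P_o = −1.1, so E_xy = -1.1·(29.3/528.03) ≈ -0.061.
E_xy < 0: the goods are complements.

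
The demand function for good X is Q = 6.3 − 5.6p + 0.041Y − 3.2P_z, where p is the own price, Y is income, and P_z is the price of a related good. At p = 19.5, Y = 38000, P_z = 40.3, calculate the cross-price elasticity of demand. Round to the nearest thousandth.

-0.097

First evaluate Q: 6.3 − 5.6(19.5) + 0.041(38000) − 3.2(40.3) = 6.3 − 109.2 + 1558 − 128.96 = 1326.14.
∂Q/∂P_z = −3.2, so E_xy = -3.2·(40.3/1326.14) ≈ -0.097.
E_xy < 0: the goods are complements.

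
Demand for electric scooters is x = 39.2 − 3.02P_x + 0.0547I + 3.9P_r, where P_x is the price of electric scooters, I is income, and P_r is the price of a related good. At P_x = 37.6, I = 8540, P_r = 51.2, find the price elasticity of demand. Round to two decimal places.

First evaluate x: 39.2 − 3.02(37.6) + 0.0547(8540) + 3.9(51.2) = 39.2 − 113.552 + 467.138 + 199.68 = 592.466.
∂x/∂P_x = −3.02, so E_p = (−3.02)·(37.6/592.466) ≈ -0.19.
|E_p| < 1: demand is inelastic.

-0.19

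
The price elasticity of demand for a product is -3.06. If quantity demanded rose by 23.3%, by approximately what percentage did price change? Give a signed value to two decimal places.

-7.61

%ΔQ ≈ E × %ΔP ⇒ %ΔP = %ΔQ / E = (23.3%)/(-3.06) ≈ -7.61%.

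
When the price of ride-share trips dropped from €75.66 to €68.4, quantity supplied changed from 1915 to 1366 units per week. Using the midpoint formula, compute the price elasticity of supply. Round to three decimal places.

3.320

%ΔQ = (1366 − 1915)/[(1915 + 1366)/2] = -549/1640.5 ≈ -0.3347.
%Δp = (68.4 − 75.66)/[(75.66 + 68.4)/2] = -7.26/72.03 ≈ -0.1008.
Arc elasticity E = %ΔQ/%Δp ≈ -0.3347/-0.1008 ≈ 3.320.
|E| > 1: supply is elastic over this range.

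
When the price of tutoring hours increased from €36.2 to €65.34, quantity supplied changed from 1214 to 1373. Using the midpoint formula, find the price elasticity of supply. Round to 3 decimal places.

0.214

%Δq = (1373 − 1214)/[(1214 + 1373)/2] = 159/1293.5 ≈ 0.1229.
%Δp = (65.34 − 36.2)/[(36.2 + 65.34)/2] = 29.14/50.77 ≈ 0.5740.
Arc elasticity E = %Δq/%Δp ≈ 0.1229/0.5740 ≈ 0.214.
|E| < 1: supply is inelastic over this range.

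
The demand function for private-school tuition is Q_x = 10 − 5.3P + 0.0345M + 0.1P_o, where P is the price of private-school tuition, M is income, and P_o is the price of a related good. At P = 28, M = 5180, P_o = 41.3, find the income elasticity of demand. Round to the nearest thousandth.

4.021

Substituting, Q_x = 10 − 5.3(28) + 0.0345(5180) + 0.1(41.3) = 10 − 148.4 + 178.71 + 4.13 = 44.44.
∂Q_x/∂M = +0.0345, so E_I = 0.0345·(5180/44.44) ≈ 4.021.
E_I > 1: normal good (luxury).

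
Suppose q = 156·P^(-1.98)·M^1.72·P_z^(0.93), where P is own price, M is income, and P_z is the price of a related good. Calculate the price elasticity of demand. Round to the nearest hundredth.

-1.98

For a Cobb–Douglas (constant-elasticity) form q = A·P^α·…, the elasticity with respect to P equals the exponent α at every point.
Here the exponent on P is -1.98, so the price elasticity of demand is -1.98.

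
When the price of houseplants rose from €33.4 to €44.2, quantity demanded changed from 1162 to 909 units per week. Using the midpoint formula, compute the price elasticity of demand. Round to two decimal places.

-0.88

%ΔQ = (909 − 1162)/[(1162 + 909)/2] = -253/1035.5 ≈ -0.2443.
%ΔP = (44.2 − 33.4)/[(33.4 + 44.2)/2] = 10.8/38.8 ≈ 0.2784.
Arc elasticity E = %ΔQ/%ΔP ≈ -0.2443/0.2784 ≈ -0.88.
|E| < 1: demand is inelastic over this range.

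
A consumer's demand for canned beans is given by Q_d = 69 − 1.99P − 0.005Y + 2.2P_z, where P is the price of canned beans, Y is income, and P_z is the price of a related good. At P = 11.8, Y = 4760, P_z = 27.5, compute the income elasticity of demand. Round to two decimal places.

First evaluate Q_d: 69 − 1.99(11.8) − 0.005(4760) + 2.2(27.5) = 69 − 23.482 − 23.8 + 60.5 = 82.218.
∂Q_d/∂Y = −0.005, so E_I = -0.005·(4760/82.218) ≈ -0.29.
E_I < 0: inferior good.

-0.29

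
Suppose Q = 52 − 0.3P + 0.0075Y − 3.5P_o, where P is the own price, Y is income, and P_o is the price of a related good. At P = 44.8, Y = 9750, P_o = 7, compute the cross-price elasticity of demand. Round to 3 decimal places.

First evaluate Q: 52 − 0.3(44.8) + 0.0075(9750) − 3.5(7) = 52 − 13.44 + 73.125 − 24.5 = 87.185.
∂Q/∂P_o = −3.5, so E_xy = -3.5·(7/87.185) ≈ -0.281.
E_xy < 0: the goods are complements.

-0.281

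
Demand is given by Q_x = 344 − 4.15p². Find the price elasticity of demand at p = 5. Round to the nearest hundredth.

-0.86

At p = 5, Q_x = 240.25.
dQ_x/dp = −2·4.15·p = −41.5.
Point elasticity E = (dQ_x/dp)·(p/Q_x) = -41.5 × 5/240.25 ≈ -0.86.
|E| < 1, so demand is inelastic at this price.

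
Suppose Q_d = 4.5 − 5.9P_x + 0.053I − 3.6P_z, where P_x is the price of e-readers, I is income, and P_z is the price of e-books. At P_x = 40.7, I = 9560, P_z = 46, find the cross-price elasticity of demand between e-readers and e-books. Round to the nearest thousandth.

Substituting, Q_d = 4.5 − 5.9(40.7) + 0.053(9560) − 3.6(46) = 4.5 − 240.13 + 506.68 − 165.6 = 105.45.
∂Q_d/∂P_z = −3.6, so E_xy = -3.6·(46/105.45) ≈ -1.570.
E_xy < 0: the goods are complements.

-1.570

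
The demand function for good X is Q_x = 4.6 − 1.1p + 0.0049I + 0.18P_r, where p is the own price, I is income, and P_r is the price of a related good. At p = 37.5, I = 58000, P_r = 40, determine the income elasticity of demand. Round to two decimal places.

1.12

Q_x = 4.6 − 1.1(37.5) + 0.0049(58000) + 0.18(40) = 4.6 − 41.25 + 284.2 + 7.2 = 254.75.
∂Q_x/∂I = +0.0049, so E_I = 0.0049·(58000/254.75) ≈ 1.12.
E_I > 1: normal good (luxury).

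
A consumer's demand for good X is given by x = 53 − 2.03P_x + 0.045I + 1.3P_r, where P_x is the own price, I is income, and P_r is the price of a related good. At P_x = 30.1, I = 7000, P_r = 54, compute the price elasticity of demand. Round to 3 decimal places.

At the given point, x = 53 − 2.03(30.1) + 0.045(7000) + 1.3(54) = 53 − 61.103 + 315 + 70.2 = 377.097.
∂x/∂P_x = −2.03, so E_p = (−2.03)·(30.1/377.097) ≈ -0.162.
|E_p| < 1: demand is inelastic.

-0.162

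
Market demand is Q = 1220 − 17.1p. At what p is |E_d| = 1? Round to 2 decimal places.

For linear demand Q = a − bp, E = −bp/(a − bp). |E| = 1 ⇒ bp = a − bp ⇒ p = a/(2b).
p = 1220/(2·17.1) ≈ 35.67.

35.67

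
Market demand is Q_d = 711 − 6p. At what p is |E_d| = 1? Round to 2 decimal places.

59.25

For linear demand Q_d = a − bp, E = −bp/(a − bp). |E| = 1 ⇒ bp = a − bp ⇒ p = a/(2b).
p = 711/(2·6) = 59.25.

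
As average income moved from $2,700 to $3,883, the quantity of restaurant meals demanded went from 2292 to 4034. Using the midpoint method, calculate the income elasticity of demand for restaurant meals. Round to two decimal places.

%ΔQ = (4034 − 2292)/[(2292+4034)/2] = 1742/3163 ≈ 0.5507.
%ΔM = (3,883 − 2,700)/[(2,700+3,883)/2] = 1183/3291.5 ≈ 0.3594.
E_I = %ΔQ/%ΔM ≈ 1.53.
E_I > 1: normal good (luxury).

1.53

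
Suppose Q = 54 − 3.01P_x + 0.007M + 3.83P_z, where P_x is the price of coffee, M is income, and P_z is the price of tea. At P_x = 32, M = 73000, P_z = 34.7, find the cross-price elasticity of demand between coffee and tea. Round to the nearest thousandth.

0.221

Substituting, Q = 54 − 3.01(32) + 0.007(73000) + 3.83(34.7) = 54 − 96.32 + 511 + 132.901 = 601.581.
∂Q/∂P_z = +3.83, so E_xy = 3.83·(34.7/601.581) ≈ 0.221.
E_xy > 0: the goods are substitutes.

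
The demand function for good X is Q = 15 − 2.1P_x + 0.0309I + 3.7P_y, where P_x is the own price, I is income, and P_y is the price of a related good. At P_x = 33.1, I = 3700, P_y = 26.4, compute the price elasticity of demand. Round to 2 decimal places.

-0.44

At the given point, Q = 15 − 2.1(33.1) + 0.0309(3700) + 3.7(26.4) = 15 − 69.51 + 114.33 + 97.68 = 157.5.
∂Q/∂P_x = −2.1, so E_p = (−2.1)·(33.1/157.5) ≈ -0.44.
|E_p| < 1: demand is inelastic.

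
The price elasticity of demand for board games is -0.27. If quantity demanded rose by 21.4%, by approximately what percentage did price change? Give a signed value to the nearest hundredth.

-79.26

%ΔQ ≈ E × %ΔP ⇒ %ΔP = %ΔQ / E = (21.4%)/(-0.27) ≈ -79.26%.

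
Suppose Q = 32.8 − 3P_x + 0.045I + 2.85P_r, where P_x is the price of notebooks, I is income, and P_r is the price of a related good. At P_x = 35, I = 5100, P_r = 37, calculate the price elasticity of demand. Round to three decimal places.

-0.400

Q = 32.8 − 3(35) + 0.045(5100) + 2.85(37) = 32.8 − 105 + 229.5 + 105.45 = 262.75.
∂Q/∂P_x = −3, so E_p = (−3)·(35/262.75) ≈ -0.400.
|E_p| < 1: demand is inelastic.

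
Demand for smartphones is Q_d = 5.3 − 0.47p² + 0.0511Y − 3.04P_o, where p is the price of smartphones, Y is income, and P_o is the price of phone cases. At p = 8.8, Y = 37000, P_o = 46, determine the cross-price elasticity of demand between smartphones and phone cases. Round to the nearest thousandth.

-0.081

First evaluate Q_d: 5.3 − 0.47(8.8)² + 0.0511(37000) − 3.04(46) = 5.3 − 36.3968 + 1890.7 − 139.84 = 1719.7632.
∂Q_d/∂P_o = −3.04, so E_xy = -3.04·(46/1719.7632) ≈ -0.081.
E_xy < 0: the goods are complements.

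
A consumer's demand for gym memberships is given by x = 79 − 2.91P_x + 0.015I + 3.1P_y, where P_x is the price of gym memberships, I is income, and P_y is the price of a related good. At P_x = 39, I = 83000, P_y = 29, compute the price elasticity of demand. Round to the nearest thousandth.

-0.087

Evaluating quantity at (P_x, I, P_y) gives x = 79 − 2.91(39) + 0.015(83000) + 3.1(29) = 79 − 113.49 + 1245 + 89.9 = 1300.41.
∂x/∂P_x = −2.91, so E_p = (−2.91)·(39/1300.41) ≈ -0.087.
|E_p| < 1: demand is inelastic.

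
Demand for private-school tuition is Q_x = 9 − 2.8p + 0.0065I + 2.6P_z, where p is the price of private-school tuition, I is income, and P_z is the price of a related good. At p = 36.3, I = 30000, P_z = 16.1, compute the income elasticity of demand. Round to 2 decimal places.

Evaluating quantity at (p, I, P_z) gives Q_x = 9 − 2.8(36.3) + 0.0065(30000) + 2.6(16.1) = 9 − 101.64 + 195 + 41.86 = 144.22.
∂Q_x/∂I = +0.0065, so E_I = 0.0065·(30000/144.22) ≈ 1.35.
E_I > 1: normal good (luxury).

1.35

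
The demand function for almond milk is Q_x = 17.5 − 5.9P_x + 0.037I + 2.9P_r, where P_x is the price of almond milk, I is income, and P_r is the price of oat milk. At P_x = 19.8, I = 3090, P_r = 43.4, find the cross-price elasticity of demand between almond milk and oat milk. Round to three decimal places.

0.893

Substituting, Q_x = 17.5 − 5.9(19.8) + 0.037(3090) + 2.9(43.4) = 17.5 − 116.82 + 114.33 + 125.86 = 140.87.
∂Q_x/∂P_r = +2.9, so E_xy = 2.9·(43.4/140.87) ≈ 0.893.
E_xy > 0: the goods are substitutes.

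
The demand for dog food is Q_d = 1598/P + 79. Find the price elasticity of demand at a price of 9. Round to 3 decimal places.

At P = 9, Q_d = 256.5556.
dQ_d/dP = −1598/P² = −19.7284.
Point elasticity E = (dQ_d/dP)·(P/Q_d) = -19.7284 × 9/256.5556 ≈ -0.692.
|E| < 1, so demand is inelastic at this price.

-0.692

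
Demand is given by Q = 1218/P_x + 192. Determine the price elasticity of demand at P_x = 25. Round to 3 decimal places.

-0.202

At P_x = 25, Q = 240.72.
dQ/dP_x = −1218/P_x² = −1.9488.
Point elasticity E = (dQ/dP_x)·(P_x/Q) = -1.9488 × 25/240.72 ≈ -0.202.
|E| < 1, so demand is inelastic at this price.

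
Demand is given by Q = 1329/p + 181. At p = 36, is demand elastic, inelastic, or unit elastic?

At p = 36, Q = 217.9167.
dQ/dp = −1329/p² = −1.0255.
Point elasticity E = (dQ/dp)·(p/Q) = -1.0255 × 36/217.9167 ≈ -0.169.
|E| ≈ 0.169 < 1, so demand is inelastic.

inelastic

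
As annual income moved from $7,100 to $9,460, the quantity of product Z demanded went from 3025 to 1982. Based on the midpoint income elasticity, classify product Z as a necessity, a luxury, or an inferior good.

%ΔQ = (1982 − 3025)/[(3025+1982)/2] = -1043/2503.5 ≈ -0.4166.
%ΔM = (9,460 − 7,100)/[(7,100+9,460)/2] = 2360/8280 ≈ 0.2850.
E_I = %ΔQ/%ΔM ≈ -1.462.
E_I < 0: inferior good.

inferior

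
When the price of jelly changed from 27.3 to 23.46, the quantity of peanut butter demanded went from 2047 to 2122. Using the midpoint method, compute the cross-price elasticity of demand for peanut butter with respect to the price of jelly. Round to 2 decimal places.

-0.24

%ΔQ_x = (2122 − 2047)/[(2047+2122)/2] = 75/2084.5 ≈ 0.0360.
%ΔP_y = (23.46 − 27.3)/[(27.3+23.46)/2] ≈ -0.1513.
E_xy = 0.0360/-0.1513 ≈ -0.24.
E_xy < 0, so peanut butter and jelly are complements.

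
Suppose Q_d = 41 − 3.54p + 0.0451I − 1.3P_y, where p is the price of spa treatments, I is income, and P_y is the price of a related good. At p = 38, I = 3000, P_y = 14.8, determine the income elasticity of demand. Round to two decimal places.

Q_d = 41 − 3.54(38) + 0.0451(3000) − 1.3(14.8) = 41 − 134.52 + 135.3 − 19.24 = 22.54.
∂Q_d/∂I = +0.0451, so E_I = 0.0451·(3000/22.54) ≈ 6.00.
E_I > 1: normal good (luxury).

6.00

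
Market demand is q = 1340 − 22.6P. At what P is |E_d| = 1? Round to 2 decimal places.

For linear demand q = a − bP, E = −bP/(a − bP). |E| = 1 ⇒ bP = a − bP ⇒ P = a/(2b).
P = 1340/(2·22.6) ≈ 29.65.

29.65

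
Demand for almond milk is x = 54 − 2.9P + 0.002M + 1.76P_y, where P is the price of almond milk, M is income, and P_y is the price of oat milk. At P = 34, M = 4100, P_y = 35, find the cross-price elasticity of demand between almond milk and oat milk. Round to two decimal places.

x = 54 − 2.9(34) + 0.002(4100) + 1.76(35) = 54 − 98.6 + 8.2 + 61.6 = 25.2.
∂x/∂P_y = +1.76, so E_xy = 1.76·(35/25.2) ≈ 2.44.
E_xy > 0: the goods are substitutes.

2.44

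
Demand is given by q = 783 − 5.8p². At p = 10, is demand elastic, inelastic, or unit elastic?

At p = 10, q = 203.
dq/dp = −2·5.8·p = −116.
Point elasticity E = (dq/dp)·(p/q) = -116 × 10/203 ≈ -5.714.
|E| ≈ 5.714 > 1, so demand is elastic.

elastic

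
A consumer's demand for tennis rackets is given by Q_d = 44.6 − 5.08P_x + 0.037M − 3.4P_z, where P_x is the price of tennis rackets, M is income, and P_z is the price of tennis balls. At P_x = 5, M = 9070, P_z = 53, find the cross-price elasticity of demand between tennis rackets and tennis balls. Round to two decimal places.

At the given point, Q_d = 44.6 − 5.08(5) + 0.037(9070) − 3.4(53) = 44.6 − 25.4 + 335.59 − 180.2 = 174.59.
∂Q_d/∂P_z = −3.4, so E_xy = -3.4·(53/174.59) ≈ -1.03.
E_xy < 0: the goods are complements.

-1.03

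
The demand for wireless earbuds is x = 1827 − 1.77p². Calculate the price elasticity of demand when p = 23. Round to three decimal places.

-2.103

At p = 23, x = 890.67.
dx/dp = −2·1.77·p = −81.42.
Point elasticity E = (dx/dp)·(p/x) = -81.42 × 23/890.67 ≈ -2.103.
|E| > 1, so demand is elastic at this price.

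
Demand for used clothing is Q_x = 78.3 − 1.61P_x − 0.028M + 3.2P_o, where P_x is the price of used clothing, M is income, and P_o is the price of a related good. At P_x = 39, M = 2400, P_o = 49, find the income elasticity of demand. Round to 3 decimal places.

-0.639

Q_x = 78.3 − 1.61(39) − 0.028(2400) + 3.2(49) = 78.3 − 62.79 − 67.2 + 156.8 = 105.11.
∂Q_x/∂M = −0.028, so E_I = -0.028·(2400/105.11) ≈ -0.639.
E_I < 0: inferior good.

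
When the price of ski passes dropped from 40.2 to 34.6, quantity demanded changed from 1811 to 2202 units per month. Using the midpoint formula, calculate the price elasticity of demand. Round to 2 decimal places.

-1.30

%ΔQ = (2202 − 1811)/[(1811 + 2202)/2] = 391/2006.5 ≈ 0.1949.
%ΔP = (34.6 − 40.2)/[(40.2 + 34.6)/2] = -5.6/37.4 ≈ -0.1497.
Arc elasticity E = %ΔQ/%ΔP ≈ 0.1949/-0.1497 ≈ -1.30.
|E| > 1: demand is elastic over this range.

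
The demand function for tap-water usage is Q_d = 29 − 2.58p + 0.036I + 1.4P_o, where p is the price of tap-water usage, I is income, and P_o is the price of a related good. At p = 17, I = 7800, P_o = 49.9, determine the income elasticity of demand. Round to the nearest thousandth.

Q_d = 29 − 2.58(17) + 0.036(7800) + 1.4(49.9) = 29 − 43.86 + 280.8 + 69.86 = 335.8.
∂Q_d/∂I = +0.036, so E_I = 0.036·(7800/335.8) ≈ 0.836.
E_I ∈ (0,1): normal good (necessity).

0.836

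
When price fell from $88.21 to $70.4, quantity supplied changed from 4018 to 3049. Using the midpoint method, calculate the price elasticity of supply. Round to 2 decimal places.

%Δq = (3049 − 4018)/[(4018 + 3049)/2] = -969/3533.5 ≈ -0.2742.
%Δp = (70.4 − 88.21)/[(88.21 + 70.4)/2] = -17.81/79.305 ≈ -0.2246.
Arc elasticity E = %Δq/%Δp ≈ -0.2742/-0.2246 ≈ 1.22.
|E| > 1: supply is elastic over this range.

1.22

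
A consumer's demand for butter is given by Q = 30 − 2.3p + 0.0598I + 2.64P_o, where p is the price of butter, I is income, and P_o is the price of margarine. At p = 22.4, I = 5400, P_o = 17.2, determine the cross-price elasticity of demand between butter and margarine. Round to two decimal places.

Q = 30 − 2.3(22.4) + 0.0598(5400) + 2.64(17.2) = 30 − 51.52 + 322.92 + 45.408 = 346.808.
∂Q/∂P_o = +2.64, so E_xy = 2.64·(17.2/346.808) ≈ 0.13.
E_xy > 0: the goods are substitutes.

0.13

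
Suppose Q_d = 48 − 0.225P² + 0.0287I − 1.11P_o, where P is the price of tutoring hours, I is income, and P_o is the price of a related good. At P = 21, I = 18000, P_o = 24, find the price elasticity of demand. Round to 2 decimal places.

-0.45

First evaluate Q_d: 48 − 0.225(21)² + 0.0287(18000) − 1.11(24) = 48 − 99.225 + 516.6 − 26.64 = 438.735.
∂Q_d/∂P = −2·0.225·P = -9.45, so E_p = -9.45·(21/438.735) ≈ -0.45.
|E_p| < 1: demand is inelastic.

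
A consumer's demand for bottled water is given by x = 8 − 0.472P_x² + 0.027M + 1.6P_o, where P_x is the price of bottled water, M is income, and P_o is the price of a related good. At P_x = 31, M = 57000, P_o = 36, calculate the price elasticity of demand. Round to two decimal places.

Substituting, x = 8 − 0.472(31)² + 0.027(57000) + 1.6(36) = 8 − 453.592 + 1539 + 57.6 = 1151.008.
∂x/∂P_x = −2·0.472·P_x = -29.264, so E_p = -29.264·(31/1151.008) ≈ -0.79.
|E_p| < 1: demand is inelastic.

-0.79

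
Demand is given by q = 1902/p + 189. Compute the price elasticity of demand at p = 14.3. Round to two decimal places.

-0.41

At p = 14.3, q = 322.007.
dq/dp = −1902/p² = −9.3012.
Point elasticity E = (dq/dp)·(p/q) = -9.3012 × 14.3/322.007 ≈ -0.41.
|E| < 1, so demand is inelastic at this price.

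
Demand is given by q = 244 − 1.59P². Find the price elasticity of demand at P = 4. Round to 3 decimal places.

-0.233

At P = 4, q = 218.56.
dq/dP = −2·1.59·P = −12.72.
Point elasticity E = (dq/dP)·(P/q) = -12.72 × 4/218.56 ≈ -0.233.
|E| < 1, so demand is inelastic at this price.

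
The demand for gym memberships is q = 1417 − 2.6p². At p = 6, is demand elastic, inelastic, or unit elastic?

At p = 6, q = 1323.4.
dq/dp = −2·2.6·p = −31.2.
Point elasticity E = (dq/dp)·(p/q) = -31.2 × 6/1323.4 ≈ -0.141.
|E| ≈ 0.141 < 1, so demand is inelastic.

inelastic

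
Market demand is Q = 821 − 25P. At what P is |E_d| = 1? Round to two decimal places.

16.42

For linear demand Q = a − bP, E = −bP/(a − bP). |E| = 1 ⇒ bP = a − bP ⇒ P = a/(2b).
P = 821/(2·25) = 16.42.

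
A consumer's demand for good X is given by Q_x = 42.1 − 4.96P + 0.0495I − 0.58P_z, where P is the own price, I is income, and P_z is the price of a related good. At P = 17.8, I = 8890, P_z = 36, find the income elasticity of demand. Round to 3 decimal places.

Evaluating quantity at (P, I, P_z) gives Q_x = 42.1 − 4.96(17.8) + 0.0495(8890) − 0.58(36) = 42.1 − 88.288 + 440.055 − 20.88 = 372.987.
∂Q_x/∂I = +0.0495, so E_I = 0.0495·(8890/372.987) ≈ 1.180.
E_I > 1: normal good (luxury).

1.180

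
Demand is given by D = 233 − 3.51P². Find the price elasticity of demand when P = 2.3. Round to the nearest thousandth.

At P = 2.3, D = 214.4321.
dD/dP = −2·3.51·P = −16.146.
Point elasticity E = (dD/dP)·(P/D) = -16.146 × 2.3/214.4321 ≈ -0.173.
|E| < 1, so demand is inelastic at this price.

-0.173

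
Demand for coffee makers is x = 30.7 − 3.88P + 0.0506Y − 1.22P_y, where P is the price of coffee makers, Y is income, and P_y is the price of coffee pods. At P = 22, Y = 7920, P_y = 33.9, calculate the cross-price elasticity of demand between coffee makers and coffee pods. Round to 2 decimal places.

-0.14

At the given point, x = 30.7 − 3.88(22) + 0.0506(7920) − 1.22(33.9) = 30.7 − 85.36 + 400.752 − 41.358 = 304.734.
∂x/∂P_y = −1.22, so E_xy = -1.22·(33.9/304.734) ≈ -0.14.
E_xy < 0: the goods are complements.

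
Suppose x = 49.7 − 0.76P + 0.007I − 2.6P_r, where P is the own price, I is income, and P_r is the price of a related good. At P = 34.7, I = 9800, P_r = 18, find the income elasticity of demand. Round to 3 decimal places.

1.520

Evaluating quantity at (P, I, P_r) gives x = 49.7 − 0.76(34.7) + 0.007(9800) − 2.6(18) = 49.7 − 26.372 + 68.6 − 46.8 = 45.128.
∂x/∂I = +0.007, so E_I = 0.007·(9800/45.128) ≈ 1.520.
E_I > 1: normal good (luxury).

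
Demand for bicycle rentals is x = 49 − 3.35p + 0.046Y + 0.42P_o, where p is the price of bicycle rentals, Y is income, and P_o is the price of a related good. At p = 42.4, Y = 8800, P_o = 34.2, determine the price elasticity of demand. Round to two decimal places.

-0.44

Substituting, x = 49 − 3.35(42.4) + 0.046(8800) + 0.42(34.2) = 49 − 142.04 + 404.8 + 14.364 = 326.124.
∂x/∂p = −3.35, so E_p = (−3.35)·(42.4/326.124) ≈ -0.44.
|E_p| < 1: demand is inelastic.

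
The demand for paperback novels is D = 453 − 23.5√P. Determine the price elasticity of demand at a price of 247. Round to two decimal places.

-2.21

At P = 247, D = 83.6685.
dD/dP = −23.5/(2√P) = −23.5/(2·15.7162).
Point elasticity E = (dD/dP)·(P/D) = -0.7476 × 247/83.6685 ≈ -2.21.
|E| > 1, so demand is elastic at this price.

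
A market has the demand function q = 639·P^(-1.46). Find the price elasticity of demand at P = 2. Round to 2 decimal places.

For a Cobb–Douglas (constant-elasticity) form q = A·P^α·…, the elasticity with respect to P equals the exponent α at every point.
Here the exponent on P is -1.46, so the price elasticity of demand is -1.46.

-1.46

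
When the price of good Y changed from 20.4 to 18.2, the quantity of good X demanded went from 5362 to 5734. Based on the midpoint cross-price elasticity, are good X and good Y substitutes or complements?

%ΔQ_x = (5734 − 5362)/[(5362+5734)/2] = 372/5548 ≈ 0.0671.
%ΔP_y = (18.2 − 20.4)/[(20.4+18.2)/2] ≈ -0.1140.
E_xy = 0.0671/-0.1140 ≈ -0.588.
E_xy < 0, so the goods are complements.

complements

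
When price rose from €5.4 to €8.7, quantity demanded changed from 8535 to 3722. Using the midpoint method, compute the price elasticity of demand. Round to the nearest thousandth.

-1.678

%ΔQ = (3722 − 8535)/[(8535 + 3722)/2] = -4813/6128.5 ≈ -0.7853.
%Δp = (8.7 − 5.4)/[(5.4 + 8.7)/2] = 3.3/7.05 ≈ 0.4681.
Arc elasticity E = %ΔQ/%Δp ≈ -0.7853/0.4681 ≈ -1.678.
|E| > 1: demand is elastic over this range.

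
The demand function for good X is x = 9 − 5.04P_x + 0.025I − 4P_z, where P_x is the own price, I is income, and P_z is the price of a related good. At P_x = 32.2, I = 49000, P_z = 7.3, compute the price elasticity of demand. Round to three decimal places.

-0.156

First evaluate x: 9 − 5.04(32.2) + 0.025(49000) − 4(7.3) = 9 − 162.288 + 1225 − 29.2 = 1042.512.
∂x/∂P_x = −5.04, so E_p = (−5.04)·(32.2/1042.512) ≈ -0.156.
|E_p| < 1: demand is inelastic.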